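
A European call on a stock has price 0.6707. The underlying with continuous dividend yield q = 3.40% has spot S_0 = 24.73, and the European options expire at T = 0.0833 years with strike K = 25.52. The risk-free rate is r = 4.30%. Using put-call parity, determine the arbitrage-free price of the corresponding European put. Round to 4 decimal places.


Answer: Put price = 1.4394

Derivation:
Put-call parity: C - P = S_0 * exp(-qT) - K * exp(-rT).
S_0 * exp(-qT) = 24.7300 * 0.99717181 = 24.66005878
K * exp(-rT) = 25.5200 * 0.99642451 = 25.42875343
P = C - S*exp(-qT) + K*exp(-rT)
P = 0.6707 - 24.66005878 + 25.42875343 = 1.4394


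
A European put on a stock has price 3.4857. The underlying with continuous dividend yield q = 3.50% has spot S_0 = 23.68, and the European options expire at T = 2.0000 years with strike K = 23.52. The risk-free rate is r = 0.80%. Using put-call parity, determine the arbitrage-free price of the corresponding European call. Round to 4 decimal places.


Put-call parity: C - P = S_0 * exp(-qT) - K * exp(-rT).
S_0 * exp(-qT) = 23.6800 * 0.93239382 = 22.07908566
K * exp(-rT) = 23.5200 * 0.98412732 = 23.14667457
C = P + S*exp(-qT) - K*exp(-rT)
C = 3.4857 + 22.07908566 - 23.14667457 = 2.4181

Answer: Call price = 2.4181


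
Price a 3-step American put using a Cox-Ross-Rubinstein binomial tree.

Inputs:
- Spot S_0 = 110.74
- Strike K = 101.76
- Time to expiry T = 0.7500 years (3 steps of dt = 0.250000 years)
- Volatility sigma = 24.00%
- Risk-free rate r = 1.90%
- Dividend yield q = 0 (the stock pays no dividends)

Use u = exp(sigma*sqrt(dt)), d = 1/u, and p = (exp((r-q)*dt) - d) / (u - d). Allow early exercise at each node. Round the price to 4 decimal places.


dt = T/N = 0.250000
u = exp(sigma*sqrt(dt)) = 1.127497; d = 1/u = 0.886920
p = (exp((r-q)*dt) - d) / (u - d) = 0.489827
Discount per step: exp(-r*dt) = 0.995261
Stock lattice S(k, i) with i counting down-moves:
  k=0: S(0,0) = 110.7400
  k=1: S(1,0) = 124.8590; S(1,1) = 98.2176
  k=2: S(2,0) = 140.7781; S(2,1) = 110.7400; S(2,2) = 87.1112
  k=3: S(3,0) = 158.7269; S(3,1) = 124.8590; S(3,2) = 98.2176; S(3,3) = 77.2607
Terminal payoffs V(N, i) = max(K - S_T, 0):
  V(3,0) = 0.000000; V(3,1) = 0.000000; V(3,2) = 3.542431; V(3,3) = 24.499324
Backward induction: V(k, i) = exp(-r*dt) * [p * V(k+1, i) + (1-p) * V(k+1, i+1)]; then take max(V_cont, immediate exercise) for American.
  V(2,0) = exp(-r*dt) * [p*0.000000 + (1-p)*0.000000] = 0.000000; exercise = 0.000000; V(2,0) = max -> 0.000000
  V(2,1) = exp(-r*dt) * [p*0.000000 + (1-p)*3.542431] = 1.798688; exercise = 0.000000; V(2,1) = max -> 1.798688
  V(2,2) = exp(-r*dt) * [p*3.542431 + (1-p)*24.499324] = 14.166617; exercise = 14.648831; V(2,2) = max -> 14.648831
  V(1,0) = exp(-r*dt) * [p*0.000000 + (1-p)*1.798688] = 0.913293; exercise = 0.000000; V(1,0) = max -> 0.913293
  V(1,1) = exp(-r*dt) * [p*1.798688 + (1-p)*14.648831] = 8.314892; exercise = 3.542431; V(1,1) = max -> 8.314892
  V(0,0) = exp(-r*dt) * [p*0.913293 + (1-p)*8.314892] = 4.667166; exercise = 0.000000; V(0,0) = max -> 4.667166

Answer: Price = V(0,0) = 4.6672


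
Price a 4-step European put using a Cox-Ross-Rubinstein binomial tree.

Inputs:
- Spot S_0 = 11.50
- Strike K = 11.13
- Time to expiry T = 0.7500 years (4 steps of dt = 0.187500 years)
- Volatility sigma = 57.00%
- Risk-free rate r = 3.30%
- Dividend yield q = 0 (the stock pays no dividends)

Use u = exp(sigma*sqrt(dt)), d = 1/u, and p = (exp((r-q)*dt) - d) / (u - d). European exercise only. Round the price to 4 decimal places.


Answer: Price = V(0,0) = 1.8032

Derivation:
dt = T/N = 0.187500
u = exp(sigma*sqrt(dt)) = 1.279945; d = 1/u = 0.781283
p = (exp((r-q)*dt) - d) / (u - d) = 0.451054
Discount per step: exp(-r*dt) = 0.993832
Stock lattice S(k, i) with i counting down-moves:
  k=0: S(0,0) = 11.5000
  k=1: S(1,0) = 14.7194; S(1,1) = 8.9848
  k=2: S(2,0) = 18.8400; S(2,1) = 11.5000; S(2,2) = 7.0196
  k=3: S(3,0) = 24.1141; S(3,1) = 14.7194; S(3,2) = 8.9848; S(3,3) = 5.4843
  k=4: S(4,0) = 30.8648; S(4,1) = 18.8400; S(4,2) = 11.5000; S(4,3) = 7.0196; S(4,4) = 4.2848
Terminal payoffs V(N, i) = max(K - S_T, 0):
  V(4,0) = 0.000000; V(4,1) = 0.000000; V(4,2) = 0.000000; V(4,3) = 4.110356; V(4,4) = 6.845182
Backward induction: V(k, i) = exp(-r*dt) * [p * V(k+1, i) + (1-p) * V(k+1, i+1)].
  V(3,0) = exp(-r*dt) * [p*0.000000 + (1-p)*0.000000] = 0.000000
  V(3,1) = exp(-r*dt) * [p*0.000000 + (1-p)*0.000000] = 0.000000
  V(3,2) = exp(-r*dt) * [p*0.000000 + (1-p)*4.110356] = 2.242446
  V(3,3) = exp(-r*dt) * [p*4.110356 + (1-p)*6.845182] = 5.577014
  V(2,0) = exp(-r*dt) * [p*0.000000 + (1-p)*0.000000] = 0.000000
  V(2,1) = exp(-r*dt) * [p*0.000000 + (1-p)*2.242446] = 1.223389
  V(2,2) = exp(-r*dt) * [p*2.242446 + (1-p)*5.577014] = 4.047821
  V(1,0) = exp(-r*dt) * [p*0.000000 + (1-p)*1.223389] = 0.667433
  V(1,1) = exp(-r*dt) * [p*1.223389 + (1-p)*4.047821] = 2.756740
  V(0,0) = exp(-r*dt) * [p*0.667433 + (1-p)*2.756740] = 1.803159


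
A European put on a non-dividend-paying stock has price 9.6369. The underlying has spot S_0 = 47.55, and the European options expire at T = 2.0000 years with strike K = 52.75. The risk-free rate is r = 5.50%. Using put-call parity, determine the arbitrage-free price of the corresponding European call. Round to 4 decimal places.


Answer: Call price = 9.9316

Derivation:
Put-call parity: C - P = S_0 * exp(-qT) - K * exp(-rT).
S_0 * exp(-qT) = 47.5500 * 1.00000000 = 47.55000000
K * exp(-rT) = 52.7500 * 0.89583414 = 47.25525064
C = P + S*exp(-qT) - K*exp(-rT)
C = 9.6369 + 47.55000000 - 47.25525064 = 9.9316


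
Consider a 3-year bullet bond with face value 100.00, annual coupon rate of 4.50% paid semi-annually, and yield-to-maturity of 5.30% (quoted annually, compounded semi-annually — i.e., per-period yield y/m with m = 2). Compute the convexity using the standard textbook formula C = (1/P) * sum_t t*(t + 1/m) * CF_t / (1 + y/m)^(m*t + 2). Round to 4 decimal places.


Coupon per period c = face * coupon_rate / m = 2.250000
Periods per year m = 2; per-period yield y/m = 0.026500
Number of cashflows N = 6
Cashflows (t years, CF_t, discount factor 1/(1+y/m)^(m*t), PV):
  t = 0.5000: CF_t = 2.250000, DF = 0.974184, PV = 2.191914
  t = 1.0000: CF_t = 2.250000, DF = 0.949035, PV = 2.135328
  t = 1.5000: CF_t = 2.250000, DF = 0.924535, PV = 2.080203
  t = 2.0000: CF_t = 2.250000, DF = 0.900667, PV = 2.026500
  t = 2.5000: CF_t = 2.250000, DF = 0.877415, PV = 1.974185
  t = 3.0000: CF_t = 102.250000, DF = 0.854764, PV = 87.399630
Price P = sum_t PV_t = 97.807760
Convexity numerator sum_t t*(t + 1/m) * CF_t / (1+y/m)^(m*t + 2):
  t = 0.5000: term = 1.040101
  t = 1.0000: term = 3.039751
  t = 1.5000: term = 5.922554
  t = 2.0000: term = 9.616096
  t = 2.5000: term = 14.051772
  t = 3.0000: term = 870.925459
Convexity = (1/P) * sum = 904.595733 / 97.807760 = 9.248711

Answer: Convexity = 9.2487


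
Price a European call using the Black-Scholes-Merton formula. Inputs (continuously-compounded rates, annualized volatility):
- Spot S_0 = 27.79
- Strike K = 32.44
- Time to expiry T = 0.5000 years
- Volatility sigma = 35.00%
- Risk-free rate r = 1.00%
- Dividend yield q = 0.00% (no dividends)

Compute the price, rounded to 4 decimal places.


Answer: Price = 1.2351

Derivation:
d1 = (ln(S/K) + (r - q + 0.5*sigma^2) * T) / (sigma * sqrt(T)) = -0.48120025
d2 = d1 - sigma * sqrt(T) = -0.72868762
exp(-rT) = 0.99501248; exp(-qT) = 1.00000000
C = S_0 * exp(-qT) * N(d1) - K * exp(-rT) * N(d2)
N(d1) = 0.31518709; N(d2) = 0.23309638
C = 27.7900 * 1.00000000 * 0.31518709 - 32.4400 * 0.99501248 * 0.23309638 = 1.2351


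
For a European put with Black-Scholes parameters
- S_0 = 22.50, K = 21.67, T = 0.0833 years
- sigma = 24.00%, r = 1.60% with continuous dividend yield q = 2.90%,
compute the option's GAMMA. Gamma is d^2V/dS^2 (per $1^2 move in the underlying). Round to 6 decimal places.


Answer: Gamma = 0.218098

Derivation:
d1 = 0.5616234864; d2 = 0.4923553118
phi(d1) = 0.3407354179; exp(-qT) = 0.9975872155; exp(-rT) = 0.9986680878
Gamma = exp(-qT) * phi(d1) / (S * sigma * sqrt(T)) = 0.9975872155 * 0.3407354179 / (22.5000 * 0.2400 * 0.2886173938) = 0.218098


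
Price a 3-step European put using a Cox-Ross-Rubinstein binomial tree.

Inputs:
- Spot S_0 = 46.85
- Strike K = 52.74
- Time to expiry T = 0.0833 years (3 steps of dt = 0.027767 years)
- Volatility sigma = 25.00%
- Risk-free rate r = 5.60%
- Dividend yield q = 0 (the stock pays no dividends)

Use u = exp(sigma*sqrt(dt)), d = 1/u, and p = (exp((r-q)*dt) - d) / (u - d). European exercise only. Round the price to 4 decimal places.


dt = T/N = 0.027767
u = exp(sigma*sqrt(dt)) = 1.042538; d = 1/u = 0.959197
p = (exp((r-q)*dt) - d) / (u - d) = 0.508259
Discount per step: exp(-r*dt) = 0.998446
Stock lattice S(k, i) with i counting down-moves:
  k=0: S(0,0) = 46.8500
  k=1: S(1,0) = 48.8429; S(1,1) = 44.9384
  k=2: S(2,0) = 50.9206; S(2,1) = 46.8500; S(2,2) = 43.1048
  k=3: S(3,0) = 53.0867; S(3,1) = 48.8429; S(3,2) = 44.9384; S(3,3) = 41.3460
Terminal payoffs V(N, i) = max(K - S_T, 0):
  V(3,0) = 0.000000; V(3,1) = 3.897085; V(3,2) = 7.801599; V(3,3) = 11.393986
Backward induction: V(k, i) = exp(-r*dt) * [p * V(k+1, i) + (1-p) * V(k+1, i+1)].
  V(2,0) = exp(-r*dt) * [p*0.000000 + (1-p)*3.897085] = 1.913379
  V(2,1) = exp(-r*dt) * [p*3.897085 + (1-p)*7.801599] = 5.808057
  V(2,2) = exp(-r*dt) * [p*7.801599 + (1-p)*11.393986] = 9.553257
  V(1,0) = exp(-r*dt) * [p*1.913379 + (1-p)*5.808057] = 3.822603
  V(1,1) = exp(-r*dt) * [p*5.808057 + (1-p)*9.553257] = 7.637840
  V(0,0) = exp(-r*dt) * [p*3.822603 + (1-p)*7.637840] = 5.689857

Answer: Price = V(0,0) = 5.6899


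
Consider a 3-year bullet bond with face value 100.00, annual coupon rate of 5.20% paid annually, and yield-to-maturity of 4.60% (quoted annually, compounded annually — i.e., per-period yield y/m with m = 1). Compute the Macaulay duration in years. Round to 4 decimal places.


Answer: Macaulay duration = 2.8554 years

Derivation:
Coupon per period c = face * coupon_rate / m = 5.200000
Periods per year m = 1; per-period yield y/m = 0.046000
Number of cashflows N = 3
Cashflows (t years, CF_t, discount factor 1/(1+y/m)^(m*t), PV):
  t = 1.0000: CF_t = 5.200000, DF = 0.956023, PV = 4.971319
  t = 2.0000: CF_t = 5.200000, DF = 0.913980, PV = 4.752695
  t = 3.0000: CF_t = 105.200000, DF = 0.873786, PV = 91.922258
Price P = sum_t PV_t = 101.646273
Macaulay numerator sum_t t * PV_t:
  t * PV_t at t = 1.0000: 4.971319
  t * PV_t at t = 2.0000: 9.505391
  t * PV_t at t = 3.0000: 275.766775
Macaulay duration D = (sum_t t * PV_t) / P = 290.243485 / 101.646273 = 2.855427


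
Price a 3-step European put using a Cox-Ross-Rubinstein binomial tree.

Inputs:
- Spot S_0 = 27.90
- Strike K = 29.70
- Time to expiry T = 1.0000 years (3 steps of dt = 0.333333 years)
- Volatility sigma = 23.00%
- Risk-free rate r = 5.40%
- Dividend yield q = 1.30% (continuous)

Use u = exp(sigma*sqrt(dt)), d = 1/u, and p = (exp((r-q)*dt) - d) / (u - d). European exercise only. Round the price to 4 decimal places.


Answer: Price = V(0,0) = 2.9603

Derivation:
dt = T/N = 0.333333
u = exp(sigma*sqrt(dt)) = 1.142011; d = 1/u = 0.875648
p = (exp((r-q)*dt) - d) / (u - d) = 0.518512
Discount per step: exp(-r*dt) = 0.982161
Stock lattice S(k, i) with i counting down-moves:
  k=0: S(0,0) = 27.9000
  k=1: S(1,0) = 31.8621; S(1,1) = 24.4306
  k=2: S(2,0) = 36.3869; S(2,1) = 27.9000; S(2,2) = 21.3926
  k=3: S(3,0) = 41.5542; S(3,1) = 31.8621; S(3,2) = 24.4306; S(3,3) = 18.7324
Terminal payoffs V(N, i) = max(K - S_T, 0):
  V(3,0) = 0.000000; V(3,1) = 0.000000; V(3,2) = 5.269408; V(3,3) = 10.967593
Backward induction: V(k, i) = exp(-r*dt) * [p * V(k+1, i) + (1-p) * V(k+1, i+1)].
  V(2,0) = exp(-r*dt) * [p*0.000000 + (1-p)*0.000000] = 0.000000
  V(2,1) = exp(-r*dt) * [p*0.000000 + (1-p)*5.269408] = 2.491897
  V(2,2) = exp(-r*dt) * [p*5.269408 + (1-p)*10.967593] = 7.870073
  V(1,0) = exp(-r*dt) * [p*0.000000 + (1-p)*2.491897] = 1.178416
  V(1,1) = exp(-r*dt) * [p*2.491897 + (1-p)*7.870073] = 4.990778
  V(0,0) = exp(-r*dt) * [p*1.178416 + (1-p)*4.990778] = 2.960256


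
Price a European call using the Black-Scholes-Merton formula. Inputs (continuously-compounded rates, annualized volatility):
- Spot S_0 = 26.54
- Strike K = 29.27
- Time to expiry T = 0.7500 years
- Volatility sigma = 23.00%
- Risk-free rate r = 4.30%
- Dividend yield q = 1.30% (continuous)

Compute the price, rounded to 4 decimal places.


Answer: Price = 1.2903

Derivation:
d1 = (ln(S/K) + (r - q + 0.5*sigma^2) * T) / (sigma * sqrt(T)) = -0.27899860
d2 = d1 - sigma * sqrt(T) = -0.47818445
exp(-rT) = 0.96826449; exp(-qT) = 0.99029738
C = S_0 * exp(-qT) * N(d1) - K * exp(-rT) * N(d2)
N(d1) = 0.39012295; N(d2) = 0.31625947
C = 26.5400 * 0.99029738 * 0.39012295 - 29.2700 * 0.96826449 * 0.31625947 = 1.2903


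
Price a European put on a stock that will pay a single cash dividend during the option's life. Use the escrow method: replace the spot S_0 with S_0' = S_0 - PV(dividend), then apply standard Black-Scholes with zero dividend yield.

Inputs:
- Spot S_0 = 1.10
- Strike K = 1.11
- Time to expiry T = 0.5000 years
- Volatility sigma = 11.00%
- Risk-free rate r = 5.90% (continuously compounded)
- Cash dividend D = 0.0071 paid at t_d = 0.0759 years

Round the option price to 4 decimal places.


PV(D) = D * exp(-r * t_d) = 0.0071 * 0.99553191 = 0.00706828
S_0' = S_0 - PV(D) = 1.1000 - 0.00706828 = 1.09293172
d1 = (ln(S_0'/K) + (r + sigma^2/2)*T) / (sigma*sqrt(T)) = 0.21892958
d2 = d1 - sigma*sqrt(T) = 0.14114783
exp(-rT) = 0.97093088
N(-d1) = 0.41335245; N(-d2) = 0.44387658
P = K * exp(-rT) * N(-d2) - S_0' * N(-d1) = 1.1100 * 0.97093088 * 0.44387658 - 1.09293172 * 0.41335245 = 0.0266

Answer: Price = 0.0266


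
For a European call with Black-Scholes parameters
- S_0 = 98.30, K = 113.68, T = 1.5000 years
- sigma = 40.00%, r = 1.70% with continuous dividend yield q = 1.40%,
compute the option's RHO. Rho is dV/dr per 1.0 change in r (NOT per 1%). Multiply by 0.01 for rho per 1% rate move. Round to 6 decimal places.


Answer: Rho = 49.401741

Derivation:
d1 = -0.0425873525; d2 = -0.5324853011
phi(d1) = 0.3985806671; exp(-qT) = 0.9792189646; exp(-rT) = 0.9748223790
N(d2) = 0.2971949598
Rho = K*T*exp(-rT)*N(d2) = 113.6800 * 1.5000 * 0.9748223790 * 0.2971949598 = 49.401741


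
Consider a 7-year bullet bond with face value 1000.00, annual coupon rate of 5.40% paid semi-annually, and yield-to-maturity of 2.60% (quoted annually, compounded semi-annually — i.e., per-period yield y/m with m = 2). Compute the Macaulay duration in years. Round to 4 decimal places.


Coupon per period c = face * coupon_rate / m = 27.000000
Periods per year m = 2; per-period yield y/m = 0.013000
Number of cashflows N = 14
Cashflows (t years, CF_t, discount factor 1/(1+y/m)^(m*t), PV):
  t = 0.5000: CF_t = 27.000000, DF = 0.987167, PV = 26.653504
  t = 1.0000: CF_t = 27.000000, DF = 0.974498, PV = 26.311456
  t = 1.5000: CF_t = 27.000000, DF = 0.961992, PV = 25.973796
  t = 2.0000: CF_t = 27.000000, DF = 0.949647, PV = 25.640470
  t = 2.5000: CF_t = 27.000000, DF = 0.937460, PV = 25.311422
  t = 3.0000: CF_t = 27.000000, DF = 0.925429, PV = 24.986596
  t = 3.5000: CF_t = 27.000000, DF = 0.913553, PV = 24.665939
  t = 4.0000: CF_t = 27.000000, DF = 0.901829, PV = 24.349396
  t = 4.5000: CF_t = 27.000000, DF = 0.890256, PV = 24.036917
  t = 5.0000: CF_t = 27.000000, DF = 0.878831, PV = 23.728447
  t = 5.5000: CF_t = 27.000000, DF = 0.867553, PV = 23.423936
  t = 6.0000: CF_t = 27.000000, DF = 0.856420, PV = 23.123332
  t = 6.5000: CF_t = 27.000000, DF = 0.845429, PV = 22.826587
  t = 7.0000: CF_t = 1027.000000, DF = 0.834580, PV = 857.113249
Price P = sum_t PV_t = 1178.145046
Macaulay numerator sum_t t * PV_t:
  t * PV_t at t = 0.5000: 13.326752
  t * PV_t at t = 1.0000: 26.311456
  t * PV_t at t = 1.5000: 38.960694
  t * PV_t at t = 2.0000: 51.280940
  t * PV_t at t = 2.5000: 63.278554
  t * PV_t at t = 3.0000: 74.959787
  t * PV_t at t = 3.5000: 86.330785
  t * PV_t at t = 4.0000: 97.397586
  t * PV_t at t = 4.5000: 108.166125
  t * PV_t at t = 5.0000: 118.642234
  t * PV_t at t = 5.5000: 128.831646
  t * PV_t at t = 6.0000: 138.739994
  t * PV_t at t = 6.5000: 148.372813
  t * PV_t at t = 7.0000: 5999.792746
Macaulay duration D = (sum_t t * PV_t) / P = 7094.392111 / 1178.145046 = 6.021663

Answer: Macaulay duration = 6.0217 years


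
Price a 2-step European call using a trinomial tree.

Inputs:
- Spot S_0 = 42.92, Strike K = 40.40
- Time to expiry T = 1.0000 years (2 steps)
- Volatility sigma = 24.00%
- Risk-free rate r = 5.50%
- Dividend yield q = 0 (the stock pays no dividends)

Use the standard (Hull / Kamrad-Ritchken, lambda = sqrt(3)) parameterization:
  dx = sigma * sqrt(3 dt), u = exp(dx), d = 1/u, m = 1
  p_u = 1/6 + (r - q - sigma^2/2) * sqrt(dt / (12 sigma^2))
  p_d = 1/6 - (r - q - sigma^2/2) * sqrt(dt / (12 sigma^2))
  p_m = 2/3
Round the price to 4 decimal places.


dt = T/N = 0.500000; dx = sigma*sqrt(3*dt) = 0.293939
u = exp(dx) = 1.341702; d = 1/u = 0.745322
p_u = 0.188950, p_m = 0.666667, p_d = 0.144383
Discount per step: exp(-r*dt) = 0.972875
Stock lattice S(k, j) with j the centered position index:
  k=0: S(0,+0) = 42.9200
  k=1: S(1,-1) = 31.9892; S(1,+0) = 42.9200; S(1,+1) = 57.5858
  k=2: S(2,-2) = 23.8423; S(2,-1) = 31.9892; S(2,+0) = 42.9200; S(2,+1) = 57.5858; S(2,+2) = 77.2630
Terminal payoffs V(N, j) = max(S_T - K, 0):
  V(2,-2) = 0.000000; V(2,-1) = 0.000000; V(2,+0) = 2.520000; V(2,+1) = 17.185839; V(2,+2) = 36.863021
Backward induction: V(k, j) = exp(-r*dt) * [p_u * V(k+1, j+1) + p_m * V(k+1, j) + p_d * V(k+1, j-1)]
  V(1,-1) = exp(-r*dt) * [p_u*2.520000 + p_m*0.000000 + p_d*0.000000] = 0.463239
  V(1,+0) = exp(-r*dt) * [p_u*17.185839 + p_m*2.520000 + p_d*0.000000] = 4.793614
  V(1,+1) = exp(-r*dt) * [p_u*36.863021 + p_m*17.185839 + p_d*2.520000] = 18.276762
  V(0,+0) = exp(-r*dt) * [p_u*18.276762 + p_m*4.793614 + p_d*0.463239] = 6.533851

Answer: Price = V(0,0) = 6.5339


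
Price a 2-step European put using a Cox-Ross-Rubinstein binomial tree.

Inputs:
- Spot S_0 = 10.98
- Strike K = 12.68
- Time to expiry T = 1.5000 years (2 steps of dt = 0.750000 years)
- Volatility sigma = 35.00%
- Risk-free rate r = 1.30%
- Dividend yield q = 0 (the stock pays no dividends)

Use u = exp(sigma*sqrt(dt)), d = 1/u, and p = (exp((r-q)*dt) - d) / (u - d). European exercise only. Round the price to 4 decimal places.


Answer: Price = V(0,0) = 2.8745

Derivation:
dt = T/N = 0.750000
u = exp(sigma*sqrt(dt)) = 1.354062; d = 1/u = 0.738519
p = (exp((r-q)*dt) - d) / (u - d) = 0.440715
Discount per step: exp(-r*dt) = 0.990297
Stock lattice S(k, i) with i counting down-moves:
  k=0: S(0,0) = 10.9800
  k=1: S(1,0) = 14.8676; S(1,1) = 8.1089
  k=2: S(2,0) = 20.1317; S(2,1) = 10.9800; S(2,2) = 5.9886
Terminal payoffs V(N, i) = max(K - S_T, 0):
  V(2,0) = 0.000000; V(2,1) = 1.700000; V(2,2) = 6.691400
Backward induction: V(k, i) = exp(-r*dt) * [p * V(k+1, i) + (1-p) * V(k+1, i+1)].
  V(1,0) = exp(-r*dt) * [p*0.000000 + (1-p)*1.700000] = 0.941560
  V(1,1) = exp(-r*dt) * [p*1.700000 + (1-p)*6.691400] = 4.448036
  V(0,0) = exp(-r*dt) * [p*0.941560 + (1-p)*4.448036] = 2.874516


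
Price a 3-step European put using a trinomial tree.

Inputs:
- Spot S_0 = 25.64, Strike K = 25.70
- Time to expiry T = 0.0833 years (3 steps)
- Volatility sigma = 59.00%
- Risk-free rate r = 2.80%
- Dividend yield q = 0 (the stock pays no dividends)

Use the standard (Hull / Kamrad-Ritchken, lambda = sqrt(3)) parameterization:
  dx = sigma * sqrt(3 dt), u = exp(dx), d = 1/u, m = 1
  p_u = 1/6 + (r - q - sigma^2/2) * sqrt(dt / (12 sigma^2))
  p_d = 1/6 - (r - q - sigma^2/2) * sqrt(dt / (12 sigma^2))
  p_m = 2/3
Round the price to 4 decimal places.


Answer: Price = V(0,0) = 1.5858

Derivation:
dt = T/N = 0.027767; dx = sigma*sqrt(3*dt) = 0.170284
u = exp(dx) = 1.185642; d = 1/u = 0.843425
p_u = 0.154759, p_m = 0.666667, p_d = 0.178574
Discount per step: exp(-r*dt) = 0.999223
Stock lattice S(k, j) with j the centered position index:
  k=0: S(0,+0) = 25.6400
  k=1: S(1,-1) = 21.6254; S(1,+0) = 25.6400; S(1,+1) = 30.3999
  k=2: S(2,-2) = 18.2394; S(2,-1) = 21.6254; S(2,+0) = 25.6400; S(2,+1) = 30.3999; S(2,+2) = 36.0433
  k=3: S(3,-3) = 15.3836; S(3,-2) = 18.2394; S(3,-1) = 21.6254; S(3,+0) = 25.6400; S(3,+1) = 30.3999; S(3,+2) = 36.0433; S(3,+3) = 42.7345
Terminal payoffs V(N, j) = max(K - S_T, 0):
  V(3,-3) = 10.316418; V(3,-2) = 7.460581; V(3,-1) = 4.074582; V(3,+0) = 0.060000; V(3,+1) = 0.000000; V(3,+2) = 0.000000; V(3,+3) = 0.000000
Backward induction: V(k, j) = exp(-r*dt) * [p_u * V(k+1, j+1) + p_m * V(k+1, j) + p_d * V(k+1, j-1)]
  V(2,-2) = exp(-r*dt) * [p_u*4.074582 + p_m*7.460581 + p_d*10.316418] = 7.440758
  V(2,-1) = exp(-r*dt) * [p_u*0.060000 + p_m*4.074582 + p_d*7.460581] = 4.054787
  V(2,+0) = exp(-r*dt) * [p_u*0.000000 + p_m*0.060000 + p_d*4.074582] = 0.767019
  V(2,+1) = exp(-r*dt) * [p_u*0.000000 + p_m*0.000000 + p_d*0.060000] = 0.010706
  V(2,+2) = exp(-r*dt) * [p_u*0.000000 + p_m*0.000000 + p_d*0.000000] = 0.000000
  V(1,-1) = exp(-r*dt) * [p_u*0.767019 + p_m*4.054787 + p_d*7.440758] = 4.147396
  V(1,+0) = exp(-r*dt) * [p_u*0.010706 + p_m*0.767019 + p_d*4.054787] = 1.236121
  V(1,+1) = exp(-r*dt) * [p_u*0.000000 + p_m*0.010706 + p_d*0.767019] = 0.143995
  V(0,+0) = exp(-r*dt) * [p_u*0.143995 + p_m*1.236121 + p_d*4.147396] = 1.585750


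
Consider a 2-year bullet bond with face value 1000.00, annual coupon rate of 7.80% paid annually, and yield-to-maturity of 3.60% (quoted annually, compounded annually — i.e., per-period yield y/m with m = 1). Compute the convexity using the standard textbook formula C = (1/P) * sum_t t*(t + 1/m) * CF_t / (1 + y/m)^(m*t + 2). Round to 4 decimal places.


Coupon per period c = face * coupon_rate / m = 78.000000
Periods per year m = 1; per-period yield y/m = 0.036000
Number of cashflows N = 2
Cashflows (t years, CF_t, discount factor 1/(1+y/m)^(m*t), PV):
  t = 1.0000: CF_t = 78.000000, DF = 0.965251, PV = 75.289575
  t = 2.0000: CF_t = 1078.000000, DF = 0.931709, PV = 1004.382761
Price P = sum_t PV_t = 1079.672336
Convexity numerator sum_t t*(t + 1/m) * CF_t / (1+y/m)^(m*t + 2):
  t = 1.0000: term = 140.296014
  t = 2.0000: term = 5614.757315
Convexity = (1/P) * sum = 5755.053329 / 1079.672336 = 5.330370

Answer: Convexity = 5.3304


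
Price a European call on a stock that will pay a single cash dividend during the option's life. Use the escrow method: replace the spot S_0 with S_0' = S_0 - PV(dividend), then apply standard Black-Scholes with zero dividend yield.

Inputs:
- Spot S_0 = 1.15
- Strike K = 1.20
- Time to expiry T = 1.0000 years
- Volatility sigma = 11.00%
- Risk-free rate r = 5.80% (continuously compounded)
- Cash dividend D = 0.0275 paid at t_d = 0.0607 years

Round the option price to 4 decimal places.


PV(D) = D * exp(-r * t_d) = 0.0275 * 0.99648559 = 0.02740335
S_0' = S_0 - PV(D) = 1.1500 - 0.02740335 = 1.12259665
d1 = (ln(S_0'/K) + (r + sigma^2/2)*T) / (sigma*sqrt(T)) = -0.02388292
d2 = d1 - sigma*sqrt(T) = -0.13388292
exp(-rT) = 0.94364995
N(d1) = 0.49047300; N(d2) = 0.44674758
C = S_0' * N(d1) - K * exp(-rT) * N(d2) = 1.12259665 * 0.49047300 - 1.2000 * 0.94364995 * 0.44674758 = 0.0447

Answer: Price = 0.0447


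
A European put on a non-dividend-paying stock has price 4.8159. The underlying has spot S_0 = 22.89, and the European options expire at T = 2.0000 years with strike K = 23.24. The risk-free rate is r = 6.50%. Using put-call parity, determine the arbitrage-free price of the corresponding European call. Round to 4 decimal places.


Answer: Call price = 7.2990

Derivation:
Put-call parity: C - P = S_0 * exp(-qT) - K * exp(-rT).
S_0 * exp(-qT) = 22.8900 * 1.00000000 = 22.89000000
K * exp(-rT) = 23.2400 * 0.87809543 = 20.40693781
C = P + S*exp(-qT) - K*exp(-rT)
C = 4.8159 + 22.89000000 - 20.40693781 = 7.2990


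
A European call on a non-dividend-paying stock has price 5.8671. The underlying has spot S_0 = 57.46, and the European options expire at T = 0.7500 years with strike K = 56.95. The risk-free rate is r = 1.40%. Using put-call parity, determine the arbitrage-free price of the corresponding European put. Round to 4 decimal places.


Put-call parity: C - P = S_0 * exp(-qT) - K * exp(-rT).
S_0 * exp(-qT) = 57.4600 * 1.00000000 = 57.46000000
K * exp(-rT) = 56.9500 * 0.98955493 = 56.35515341
P = C - S*exp(-qT) + K*exp(-rT)
P = 5.8671 - 57.46000000 + 56.35515341 = 4.7623

Answer: Put price = 4.7623


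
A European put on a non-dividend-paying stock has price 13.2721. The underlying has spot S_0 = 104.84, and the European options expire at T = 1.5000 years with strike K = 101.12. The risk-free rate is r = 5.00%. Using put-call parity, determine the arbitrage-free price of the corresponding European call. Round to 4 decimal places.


Answer: Call price = 24.2987

Derivation:
Put-call parity: C - P = S_0 * exp(-qT) - K * exp(-rT).
S_0 * exp(-qT) = 104.8400 * 1.00000000 = 104.84000000
K * exp(-rT) = 101.1200 * 0.92774349 = 93.81342134
C = P + S*exp(-qT) - K*exp(-rT)
C = 13.2721 + 104.84000000 - 93.81342134 = 24.2987


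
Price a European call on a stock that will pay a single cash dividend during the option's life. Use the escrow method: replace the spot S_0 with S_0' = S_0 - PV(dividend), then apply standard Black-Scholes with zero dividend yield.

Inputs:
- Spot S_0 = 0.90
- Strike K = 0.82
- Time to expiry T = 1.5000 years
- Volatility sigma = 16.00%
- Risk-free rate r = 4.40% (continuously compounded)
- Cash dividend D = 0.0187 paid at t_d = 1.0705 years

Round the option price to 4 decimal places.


PV(D) = D * exp(-r * t_d) = 0.0187 * 0.95399009 = 0.01783961
S_0' = S_0 - PV(D) = 0.9000 - 0.01783961 = 0.88216039
d1 = (ln(S_0'/K) + (r + sigma^2/2)*T) / (sigma*sqrt(T)) = 0.80766587
d2 = d1 - sigma*sqrt(T) = 0.61170670
exp(-rT) = 0.93613086
N(d1) = 0.79035852; N(d2) = 0.72963408
C = S_0' * N(d1) - K * exp(-rT) * N(d2) = 0.88216039 * 0.79035852 - 0.8200 * 0.93613086 * 0.72963408 = 0.1371

Answer: Price = 0.1371


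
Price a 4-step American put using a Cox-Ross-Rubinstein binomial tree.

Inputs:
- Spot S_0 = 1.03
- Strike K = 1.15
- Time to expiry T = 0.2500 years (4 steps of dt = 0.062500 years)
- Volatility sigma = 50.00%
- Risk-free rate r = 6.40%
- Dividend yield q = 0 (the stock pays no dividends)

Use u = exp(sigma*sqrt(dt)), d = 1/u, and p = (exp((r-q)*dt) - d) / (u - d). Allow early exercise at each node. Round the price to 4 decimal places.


dt = T/N = 0.062500
u = exp(sigma*sqrt(dt)) = 1.133148; d = 1/u = 0.882497
p = (exp((r-q)*dt) - d) / (u - d) = 0.484781
Discount per step: exp(-r*dt) = 0.996008
Stock lattice S(k, i) with i counting down-moves:
  k=0: S(0,0) = 1.0300
  k=1: S(1,0) = 1.1671; S(1,1) = 0.9090
  k=2: S(2,0) = 1.3225; S(2,1) = 1.0300; S(2,2) = 0.8022
  k=3: S(3,0) = 1.4986; S(3,1) = 1.1671; S(3,2) = 0.9090; S(3,3) = 0.7079
  k=4: S(4,0) = 1.6982; S(4,1) = 1.3225; S(4,2) = 1.0300; S(4,3) = 0.8022; S(4,4) = 0.6247
Terminal payoffs V(N, i) = max(K - S_T, 0):
  V(4,0) = 0.000000; V(4,1) = 0.000000; V(4,2) = 0.120000; V(4,3) = 0.347835; V(4,4) = 0.525273
Backward induction: V(k, i) = exp(-r*dt) * [p * V(k+1, i) + (1-p) * V(k+1, i+1)]; then take max(V_cont, immediate exercise) for American.
  V(3,0) = exp(-r*dt) * [p*0.000000 + (1-p)*0.000000] = 0.000000; exercise = 0.000000; V(3,0) = max -> 0.000000
  V(3,1) = exp(-r*dt) * [p*0.000000 + (1-p)*0.120000] = 0.061579; exercise = 0.000000; V(3,1) = max -> 0.061579
  V(3,2) = exp(-r*dt) * [p*0.120000 + (1-p)*0.347835] = 0.236437; exercise = 0.241028; V(3,2) = max -> 0.241028
  V(3,3) = exp(-r*dt) * [p*0.347835 + (1-p)*0.525273] = 0.437501; exercise = 0.442092; V(3,3) = max -> 0.442092
  V(2,0) = exp(-r*dt) * [p*0.000000 + (1-p)*0.061579] = 0.031600; exercise = 0.000000; V(2,0) = max -> 0.031600
  V(2,1) = exp(-r*dt) * [p*0.061579 + (1-p)*0.241028] = 0.153420; exercise = 0.120000; V(2,1) = max -> 0.153420
  V(2,2) = exp(-r*dt) * [p*0.241028 + (1-p)*0.442092] = 0.343244; exercise = 0.347835; V(2,2) = max -> 0.347835
  V(1,0) = exp(-r*dt) * [p*0.031600 + (1-p)*0.153420] = 0.093987; exercise = 0.000000; V(1,0) = max -> 0.093987
  V(1,1) = exp(-r*dt) * [p*0.153420 + (1-p)*0.347835] = 0.252574; exercise = 0.241028; V(1,1) = max -> 0.252574
  V(0,0) = exp(-r*dt) * [p*0.093987 + (1-p)*0.252574] = 0.174993; exercise = 0.120000; V(0,0) = max -> 0.174993

Answer: Price = V(0,0) = 0.1750


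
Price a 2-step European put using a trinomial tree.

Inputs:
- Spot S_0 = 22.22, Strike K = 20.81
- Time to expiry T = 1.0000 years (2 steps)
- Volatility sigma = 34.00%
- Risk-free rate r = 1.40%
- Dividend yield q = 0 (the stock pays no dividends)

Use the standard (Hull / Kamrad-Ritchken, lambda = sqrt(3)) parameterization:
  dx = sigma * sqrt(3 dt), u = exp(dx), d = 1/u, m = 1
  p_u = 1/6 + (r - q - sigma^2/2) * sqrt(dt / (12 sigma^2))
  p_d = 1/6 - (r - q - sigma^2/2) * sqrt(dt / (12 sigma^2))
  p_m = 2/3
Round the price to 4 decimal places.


Answer: Price = V(0,0) = 1.9716

Derivation:
dt = T/N = 0.500000; dx = sigma*sqrt(3*dt) = 0.416413
u = exp(dx) = 1.516512; d = 1/u = 0.659408
p_u = 0.140371, p_m = 0.666667, p_d = 0.192963
Discount per step: exp(-r*dt) = 0.993024
Stock lattice S(k, j) with j the centered position index:
  k=0: S(0,+0) = 22.2200
  k=1: S(1,-1) = 14.6520; S(1,+0) = 22.2200; S(1,+1) = 33.6969
  k=2: S(2,-2) = 9.6617; S(2,-1) = 14.6520; S(2,+0) = 22.2200; S(2,+1) = 33.6969; S(2,+2) = 51.1018
Terminal payoffs V(N, j) = max(K - S_T, 0):
  V(2,-2) = 11.148332; V(2,-1) = 6.157961; V(2,+0) = 0.000000; V(2,+1) = 0.000000; V(2,+2) = 0.000000
Backward induction: V(k, j) = exp(-r*dt) * [p_u * V(k+1, j+1) + p_m * V(k+1, j) + p_d * V(k+1, j-1)]
  V(1,-1) = exp(-r*dt) * [p_u*0.000000 + p_m*6.157961 + p_d*11.148332] = 6.212876
  V(1,+0) = exp(-r*dt) * [p_u*0.000000 + p_m*0.000000 + p_d*6.157961] = 1.179968
  V(1,+1) = exp(-r*dt) * [p_u*0.000000 + p_m*0.000000 + p_d*0.000000] = 0.000000
  V(0,+0) = exp(-r*dt) * [p_u*0.000000 + p_m*1.179968 + p_d*6.212876] = 1.971648


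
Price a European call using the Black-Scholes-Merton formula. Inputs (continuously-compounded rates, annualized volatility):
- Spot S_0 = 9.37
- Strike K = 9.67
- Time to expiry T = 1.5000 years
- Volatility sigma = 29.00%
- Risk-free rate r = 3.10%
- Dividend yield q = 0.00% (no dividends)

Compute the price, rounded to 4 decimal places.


Answer: Price = 1.3817

Derivation:
d1 = (ln(S/K) + (r - q + 0.5*sigma^2) * T) / (sigma * sqrt(T)) = 0.21977776
d2 = d1 - sigma * sqrt(T) = -0.13539826
exp(-rT) = 0.95456456; exp(-qT) = 1.00000000
C = S_0 * exp(-qT) * N(d1) - K * exp(-rT) * N(d2)
N(d1) = 0.58697788; N(d2) = 0.44614850
C = 9.3700 * 1.00000000 * 0.58697788 - 9.6700 * 0.95456456 * 0.44614850 = 1.3817


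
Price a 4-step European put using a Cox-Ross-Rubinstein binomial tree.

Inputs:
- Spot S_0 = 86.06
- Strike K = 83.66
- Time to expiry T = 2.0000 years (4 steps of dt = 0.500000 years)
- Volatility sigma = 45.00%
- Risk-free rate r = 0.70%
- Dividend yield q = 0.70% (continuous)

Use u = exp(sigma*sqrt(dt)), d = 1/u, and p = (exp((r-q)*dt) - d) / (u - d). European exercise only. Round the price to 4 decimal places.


dt = T/N = 0.500000
u = exp(sigma*sqrt(dt)) = 1.374648; d = 1/u = 0.727459
p = (exp((r-q)*dt) - d) / (u - d) = 0.421115
Discount per step: exp(-r*dt) = 0.996506
Stock lattice S(k, i) with i counting down-moves:
  k=0: S(0,0) = 86.0600
  k=1: S(1,0) = 118.3022; S(1,1) = 62.6051
  k=2: S(2,0) = 162.6240; S(2,1) = 86.0600; S(2,2) = 45.5426
  k=3: S(3,0) = 223.5508; S(3,1) = 118.3022; S(3,2) = 62.6051; S(3,3) = 33.1304
  k=4: S(4,0) = 307.3038; S(4,1) = 162.6240; S(4,2) = 86.0600; S(4,3) = 45.5426; S(4,4) = 24.1010
Terminal payoffs V(N, i) = max(K - S_T, 0):
  V(4,0) = 0.000000; V(4,1) = 0.000000; V(4,2) = 0.000000; V(4,3) = 38.117378; V(4,4) = 59.559020
Backward induction: V(k, i) = exp(-r*dt) * [p * V(k+1, i) + (1-p) * V(k+1, i+1)].
  V(3,0) = exp(-r*dt) * [p*0.000000 + (1-p)*0.000000] = 0.000000
  V(3,1) = exp(-r*dt) * [p*0.000000 + (1-p)*0.000000] = 0.000000
  V(3,2) = exp(-r*dt) * [p*0.000000 + (1-p)*38.117378] = 21.988486
  V(3,3) = exp(-r*dt) * [p*38.117378 + (1-p)*59.559020] = 50.353079
  V(2,0) = exp(-r*dt) * [p*0.000000 + (1-p)*0.000000] = 0.000000
  V(2,1) = exp(-r*dt) * [p*0.000000 + (1-p)*21.988486] = 12.684332
  V(2,2) = exp(-r*dt) * [p*21.988486 + (1-p)*50.353079] = 38.274130
  V(1,0) = exp(-r*dt) * [p*0.000000 + (1-p)*12.684332] = 7.317116
  V(1,1) = exp(-r*dt) * [p*12.684332 + (1-p)*38.274130] = 27.401809
  V(0,0) = exp(-r*dt) * [p*7.317116 + (1-p)*27.401809] = 18.877657

Answer: Price = V(0,0) = 18.8777


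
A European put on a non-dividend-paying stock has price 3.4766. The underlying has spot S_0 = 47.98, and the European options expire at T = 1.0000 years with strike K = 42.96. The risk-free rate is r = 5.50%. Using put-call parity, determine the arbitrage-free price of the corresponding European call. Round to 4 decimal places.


Put-call parity: C - P = S_0 * exp(-qT) - K * exp(-rT).
S_0 * exp(-qT) = 47.9800 * 1.00000000 = 47.98000000
K * exp(-rT) = 42.9600 * 0.94648515 = 40.66100196
C = P + S*exp(-qT) - K*exp(-rT)
C = 3.4766 + 47.98000000 - 40.66100196 = 10.7956

Answer: Call price = 10.7956


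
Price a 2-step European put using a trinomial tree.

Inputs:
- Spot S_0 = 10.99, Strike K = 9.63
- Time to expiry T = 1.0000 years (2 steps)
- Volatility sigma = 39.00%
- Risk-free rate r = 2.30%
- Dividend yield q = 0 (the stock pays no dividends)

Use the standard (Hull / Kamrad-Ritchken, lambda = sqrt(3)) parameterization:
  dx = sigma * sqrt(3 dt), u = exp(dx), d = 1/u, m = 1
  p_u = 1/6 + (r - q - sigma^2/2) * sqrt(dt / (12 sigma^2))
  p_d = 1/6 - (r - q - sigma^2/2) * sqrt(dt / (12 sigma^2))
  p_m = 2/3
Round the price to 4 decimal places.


dt = T/N = 0.500000; dx = sigma*sqrt(3*dt) = 0.477650
u = exp(dx) = 1.612282; d = 1/u = 0.620239
p_u = 0.138901, p_m = 0.666667, p_d = 0.194433
Discount per step: exp(-r*dt) = 0.988566
Stock lattice S(k, j) with j the centered position index:
  k=0: S(0,+0) = 10.9900
  k=1: S(1,-1) = 6.8164; S(1,+0) = 10.9900; S(1,+1) = 17.7190
  k=2: S(2,-2) = 4.2278; S(2,-1) = 6.8164; S(2,+0) = 10.9900; S(2,+1) = 17.7190; S(2,+2) = 28.5680
Terminal payoffs V(N, j) = max(K - S_T, 0):
  V(2,-2) = 5.402187; V(2,-1) = 2.813574; V(2,+0) = 0.000000; V(2,+1) = 0.000000; V(2,+2) = 0.000000
Backward induction: V(k, j) = exp(-r*dt) * [p_u * V(k+1, j+1) + p_m * V(k+1, j) + p_d * V(k+1, j-1)]
  V(1,-1) = exp(-r*dt) * [p_u*0.000000 + p_m*2.813574 + p_d*5.402187] = 2.892621
  V(1,+0) = exp(-r*dt) * [p_u*0.000000 + p_m*0.000000 + p_d*2.813574] = 0.540796
  V(1,+1) = exp(-r*dt) * [p_u*0.000000 + p_m*0.000000 + p_d*0.000000] = 0.000000
  V(0,+0) = exp(-r*dt) * [p_u*0.000000 + p_m*0.540796 + p_d*2.892621] = 0.912398

Answer: Price = V(0,0) = 0.9124


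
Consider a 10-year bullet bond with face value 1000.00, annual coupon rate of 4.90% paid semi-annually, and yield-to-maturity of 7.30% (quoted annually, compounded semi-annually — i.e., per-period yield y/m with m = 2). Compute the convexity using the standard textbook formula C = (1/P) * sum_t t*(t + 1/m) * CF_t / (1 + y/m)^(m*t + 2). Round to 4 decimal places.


Answer: Convexity = 69.7243

Derivation:
Coupon per period c = face * coupon_rate / m = 24.500000
Periods per year m = 2; per-period yield y/m = 0.036500
Number of cashflows N = 20
Cashflows (t years, CF_t, discount factor 1/(1+y/m)^(m*t), PV):
  t = 0.5000: CF_t = 24.500000, DF = 0.964785, PV = 23.637241
  t = 1.0000: CF_t = 24.500000, DF = 0.930811, PV = 22.804863
  t = 1.5000: CF_t = 24.500000, DF = 0.898033, PV = 22.001798
  t = 2.0000: CF_t = 24.500000, DF = 0.866409, PV = 21.227012
  t = 2.5000: CF_t = 24.500000, DF = 0.835898, PV = 20.479510
  t = 3.0000: CF_t = 24.500000, DF = 0.806462, PV = 19.758331
  t = 3.5000: CF_t = 24.500000, DF = 0.778063, PV = 19.062548
  t = 4.0000: CF_t = 24.500000, DF = 0.750664, PV = 18.391266
  t = 4.5000: CF_t = 24.500000, DF = 0.724230, PV = 17.743624
  t = 5.0000: CF_t = 24.500000, DF = 0.698726, PV = 17.118788
  t = 5.5000: CF_t = 24.500000, DF = 0.674121, PV = 16.515956
  t = 6.0000: CF_t = 24.500000, DF = 0.650382, PV = 15.934352
  t = 6.5000: CF_t = 24.500000, DF = 0.627479, PV = 15.373229
  t = 7.0000: CF_t = 24.500000, DF = 0.605382, PV = 14.831866
  t = 7.5000: CF_t = 24.500000, DF = 0.584064, PV = 14.309567
  t = 8.0000: CF_t = 24.500000, DF = 0.563496, PV = 13.805660
  t = 8.5000: CF_t = 24.500000, DF = 0.543653, PV = 13.319499
  t = 9.0000: CF_t = 24.500000, DF = 0.524508, PV = 12.850457
  t = 9.5000: CF_t = 24.500000, DF = 0.506038, PV = 12.397932
  t = 10.0000: CF_t = 1024.500000, DF = 0.488218, PV = 500.179438
Price P = sum_t PV_t = 831.742935
Convexity numerator sum_t t*(t + 1/m) * CF_t / (1+y/m)^(m*t + 2):
  t = 0.5000: term = 11.000899
  t = 1.0000: term = 31.840518
  t = 1.5000: term = 61.438529
  t = 2.0000: term = 98.791653
  t = 2.5000: term = 142.969106
  t = 3.0000: term = 193.108296
  t = 3.5000: term = 248.410736
  t = 4.0000: term = 308.138189
  t = 4.5000: term = 371.609007
  t = 5.0000: term = 438.194680
  t = 5.5000: term = 507.316562
  t = 6.0000: term = 578.442776
  t = 6.5000: term = 651.085292
  t = 7.0000: term = 724.797163
  t = 7.5000: term = 799.169913
  t = 8.0000: term = 873.831068
  t = 8.5000: term = 948.441825
  t = 9.0000: term = 1022.694854
  t = 9.5000: term = 1096.312219
  t = 10.0000: term = 48885.101399
Convexity = (1/P) * sum = 57992.694682 / 831.742935 = 69.724301


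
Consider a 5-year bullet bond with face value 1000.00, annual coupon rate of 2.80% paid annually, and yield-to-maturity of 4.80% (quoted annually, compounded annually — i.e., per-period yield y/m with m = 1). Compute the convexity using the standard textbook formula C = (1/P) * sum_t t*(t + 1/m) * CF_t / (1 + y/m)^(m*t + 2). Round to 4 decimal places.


Answer: Convexity = 25.2903

Derivation:
Coupon per period c = face * coupon_rate / m = 28.000000
Periods per year m = 1; per-period yield y/m = 0.048000
Number of cashflows N = 5
Cashflows (t years, CF_t, discount factor 1/(1+y/m)^(m*t), PV):
  t = 1.0000: CF_t = 28.000000, DF = 0.954198, PV = 26.717557
  t = 2.0000: CF_t = 28.000000, DF = 0.910495, PV = 25.493852
  t = 3.0000: CF_t = 28.000000, DF = 0.868793, PV = 24.326195
  t = 4.0000: CF_t = 28.000000, DF = 0.829001, PV = 23.212018
  t = 5.0000: CF_t = 1028.000000, DF = 0.791031, PV = 813.180024
Price P = sum_t PV_t = 912.929646
Convexity numerator sum_t t*(t + 1/m) * CF_t / (1+y/m)^(m*t + 2):
  t = 1.0000: term = 48.652390
  t = 2.0000: term = 139.272109
  t = 3.0000: term = 265.786467
  t = 4.0000: term = 422.688402
  t = 5.0000: term = 22211.883699
Convexity = (1/P) * sum = 23088.283066 / 912.929646 = 25.290320


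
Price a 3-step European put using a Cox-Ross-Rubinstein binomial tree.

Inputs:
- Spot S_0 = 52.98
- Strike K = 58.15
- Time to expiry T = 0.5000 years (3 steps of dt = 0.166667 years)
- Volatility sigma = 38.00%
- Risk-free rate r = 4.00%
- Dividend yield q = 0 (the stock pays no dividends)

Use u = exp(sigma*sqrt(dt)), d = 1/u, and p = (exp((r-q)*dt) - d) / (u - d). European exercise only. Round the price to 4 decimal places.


dt = T/N = 0.166667
u = exp(sigma*sqrt(dt)) = 1.167815; d = 1/u = 0.856300
p = (exp((r-q)*dt) - d) / (u - d) = 0.482766
Discount per step: exp(-r*dt) = 0.993356
Stock lattice S(k, i) with i counting down-moves:
  k=0: S(0,0) = 52.9800
  k=1: S(1,0) = 61.8708; S(1,1) = 45.3668
  k=2: S(2,0) = 72.2537; S(2,1) = 52.9800; S(2,2) = 38.8476
  k=3: S(3,0) = 84.3789; S(3,1) = 61.8708; S(3,2) = 45.3668; S(3,3) = 33.2652
Terminal payoffs V(N, i) = max(K - S_T, 0):
  V(3,0) = 0.000000; V(3,1) = 0.000000; V(3,2) = 12.783219; V(3,3) = 24.884812
Backward induction: V(k, i) = exp(-r*dt) * [p * V(k+1, i) + (1-p) * V(k+1, i+1)].
  V(2,0) = exp(-r*dt) * [p*0.000000 + (1-p)*0.000000] = 0.000000
  V(2,1) = exp(-r*dt) * [p*0.000000 + (1-p)*12.783219] = 6.567979
  V(2,2) = exp(-r*dt) * [p*12.783219 + (1-p)*24.884812] = 18.916043
  V(1,0) = exp(-r*dt) * [p*0.000000 + (1-p)*6.567979] = 3.374607
  V(1,1) = exp(-r*dt) * [p*6.567979 + (1-p)*18.916043] = 12.868735
  V(0,0) = exp(-r*dt) * [p*3.374607 + (1-p)*12.868735] = 8.230239

Answer: Price = V(0,0) = 8.2302


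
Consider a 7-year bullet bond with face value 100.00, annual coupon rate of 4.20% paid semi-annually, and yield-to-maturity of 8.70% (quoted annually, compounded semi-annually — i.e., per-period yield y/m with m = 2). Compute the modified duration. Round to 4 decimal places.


Answer: Modified duration = 5.7357

Derivation:
Coupon per period c = face * coupon_rate / m = 2.100000
Periods per year m = 2; per-period yield y/m = 0.043500
Number of cashflows N = 14
Cashflows (t years, CF_t, discount factor 1/(1+y/m)^(m*t), PV):
  t = 0.5000: CF_t = 2.100000, DF = 0.958313, PV = 2.012458
  t = 1.0000: CF_t = 2.100000, DF = 0.918365, PV = 1.928565
  t = 1.5000: CF_t = 2.100000, DF = 0.880081, PV = 1.848170
  t = 2.0000: CF_t = 2.100000, DF = 0.843393, PV = 1.771126
  t = 2.5000: CF_t = 2.100000, DF = 0.808235, PV = 1.697294
  t = 3.0000: CF_t = 2.100000, DF = 0.774543, PV = 1.626539
  t = 3.5000: CF_t = 2.100000, DF = 0.742254, PV = 1.558734
  t = 4.0000: CF_t = 2.100000, DF = 0.711312, PV = 1.493756
  t = 4.5000: CF_t = 2.100000, DF = 0.681660, PV = 1.431486
  t = 5.0000: CF_t = 2.100000, DF = 0.653244, PV = 1.371813
  t = 5.5000: CF_t = 2.100000, DF = 0.626013, PV = 1.314626
  t = 6.0000: CF_t = 2.100000, DF = 0.599916, PV = 1.259824
  t = 6.5000: CF_t = 2.100000, DF = 0.574908, PV = 1.207306
  t = 7.0000: CF_t = 102.100000, DF = 0.550942, PV = 56.251149
Price P = sum_t PV_t = 76.772847
First compute Macaulay numerator sum_t t * PV_t:
  t * PV_t at t = 0.5000: 1.006229
  t * PV_t at t = 1.0000: 1.928565
  t * PV_t at t = 1.5000: 2.772255
  t * PV_t at t = 2.0000: 3.542252
  t * PV_t at t = 2.5000: 4.243235
  t * PV_t at t = 3.0000: 4.879618
  t * PV_t at t = 3.5000: 5.455570
  t * PV_t at t = 4.0000: 5.975024
  t * PV_t at t = 4.5000: 6.441689
  t * PV_t at t = 5.0000: 6.859063
  t * PV_t at t = 5.5000: 7.230444
  t * PV_t at t = 6.0000: 7.558944
  t * PV_t at t = 6.5000: 7.847490
  t * PV_t at t = 7.0000: 393.758040
Macaulay duration D = 459.498418 / 76.772847 = 5.985168
Modified duration = D / (1 + y/m) = 5.985168 / (1 + 0.043500) = 5.735667
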